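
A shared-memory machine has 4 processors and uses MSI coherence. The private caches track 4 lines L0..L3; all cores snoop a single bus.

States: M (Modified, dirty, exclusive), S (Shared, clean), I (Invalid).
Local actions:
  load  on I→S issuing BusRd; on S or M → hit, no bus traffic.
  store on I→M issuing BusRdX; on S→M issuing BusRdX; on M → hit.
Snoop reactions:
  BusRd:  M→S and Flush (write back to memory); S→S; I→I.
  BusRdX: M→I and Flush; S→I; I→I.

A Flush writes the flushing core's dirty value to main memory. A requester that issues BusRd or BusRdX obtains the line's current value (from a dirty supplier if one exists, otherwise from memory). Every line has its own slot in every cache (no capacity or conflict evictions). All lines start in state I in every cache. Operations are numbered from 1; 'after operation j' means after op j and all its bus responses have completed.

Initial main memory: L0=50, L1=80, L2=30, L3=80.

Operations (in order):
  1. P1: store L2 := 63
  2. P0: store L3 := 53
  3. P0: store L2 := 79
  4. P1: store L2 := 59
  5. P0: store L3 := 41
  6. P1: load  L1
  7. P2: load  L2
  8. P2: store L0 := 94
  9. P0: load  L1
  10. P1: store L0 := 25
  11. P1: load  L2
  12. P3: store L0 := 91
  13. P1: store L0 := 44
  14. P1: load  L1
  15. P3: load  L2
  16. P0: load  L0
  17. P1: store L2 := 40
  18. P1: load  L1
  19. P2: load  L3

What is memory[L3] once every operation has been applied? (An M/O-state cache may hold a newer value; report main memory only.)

memory[L3] = 41

  op1 P1: store L2 := 63 → I/M/I/I on L2; bus BusRdX; mem=30
  op2 P0: store L3 := 53 → M/I/I/I on L3; bus BusRdX; mem=80
  op3 P0: store L2 := 79 → M/I/I/I on L2; bus BusRdX Flush; mem=63
  op4 P1: store L2 := 59 → I/M/I/I on L2; bus BusRdX Flush; mem=79
  op5 P0: store L3 := 41 → M/I/I/I on L3; bus (none); mem=80
  op6 P1: load  L1 → I/S/I/I on L1; bus BusRd; mem=80
  op7 P2: load  L2 → I/S/S/I on L2; bus BusRd Flush; mem=59
  op8 P2: store L0 := 94 → I/I/M/I on L0; bus BusRdX; mem=50
  op9 P0: load  L1 → S/S/I/I on L1; bus BusRd; mem=80
  op10 P1: store L0 := 25 → I/M/I/I on L0; bus BusRdX Flush; mem=94
  op11 P1: load  L2 → I/S/S/I on L2; bus (none); mem=59
  op12 P3: store L0 := 91 → I/I/I/M on L0; bus BusRdX Flush; mem=25
  op13 P1: store L0 := 44 → I/M/I/I on L0; bus BusRdX Flush; mem=91
  op14 P1: load  L1 → S/S/I/I on L1; bus (none); mem=80
  op15 P3: load  L2 → I/S/S/S on L2; bus BusRd; mem=59
  op16 P0: load  L0 → S/S/I/I on L0; bus BusRd Flush; mem=44
  op17 P1: store L2 := 40 → I/M/I/I on L2; bus BusRdX; mem=59
  op18 P1: load  L1 → S/S/I/I on L1; bus (none); mem=80
  op19 P2: load  L3 → S/I/S/I on L3; bus BusRd Flush; mem=41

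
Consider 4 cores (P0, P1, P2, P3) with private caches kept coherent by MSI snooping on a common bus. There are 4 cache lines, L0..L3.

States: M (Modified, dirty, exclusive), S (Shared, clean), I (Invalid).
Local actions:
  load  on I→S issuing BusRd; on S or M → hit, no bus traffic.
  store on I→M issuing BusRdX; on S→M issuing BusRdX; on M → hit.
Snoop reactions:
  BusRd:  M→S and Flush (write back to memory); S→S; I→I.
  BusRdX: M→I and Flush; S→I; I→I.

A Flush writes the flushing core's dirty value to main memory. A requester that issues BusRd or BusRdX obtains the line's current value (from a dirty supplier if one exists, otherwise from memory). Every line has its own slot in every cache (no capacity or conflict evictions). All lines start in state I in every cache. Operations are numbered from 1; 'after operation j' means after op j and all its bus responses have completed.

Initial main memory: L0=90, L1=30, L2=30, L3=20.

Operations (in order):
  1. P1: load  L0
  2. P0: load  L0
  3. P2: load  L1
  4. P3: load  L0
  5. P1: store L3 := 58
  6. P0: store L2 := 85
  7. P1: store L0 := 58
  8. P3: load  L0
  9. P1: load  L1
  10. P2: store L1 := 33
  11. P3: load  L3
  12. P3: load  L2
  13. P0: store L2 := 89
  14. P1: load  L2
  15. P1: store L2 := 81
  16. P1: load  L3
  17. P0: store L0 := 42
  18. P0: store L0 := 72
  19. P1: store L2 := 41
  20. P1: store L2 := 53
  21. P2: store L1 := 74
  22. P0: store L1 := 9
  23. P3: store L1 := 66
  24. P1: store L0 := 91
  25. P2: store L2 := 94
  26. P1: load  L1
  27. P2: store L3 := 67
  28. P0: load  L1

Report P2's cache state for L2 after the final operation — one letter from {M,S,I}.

1. P1: load  L0  bus=[BusRd]  L0: P0=I P1=S P2=I P3=I  mem[L0]=90
2. P0: load  L0  bus=[BusRd]  L0: P0=S P1=S P2=I P3=I  mem[L0]=90
3. P2: load  L1  bus=[BusRd]  L1: P0=I P1=I P2=S P3=I  mem[L1]=30
4. P3: load  L0  bus=[BusRd]  L0: P0=S P1=S P2=I P3=S  mem[L0]=90
5. P1: store L3 := 58  bus=[BusRdX]  L3: P0=I P1=M P2=I P3=I  mem[L3]=20
6. P0: store L2 := 85  bus=[BusRdX]  L2: P0=M P1=I P2=I P3=I  mem[L2]=30
7. P1: store L0 := 58  bus=[BusRdX]  L0: P0=I P1=M P2=I P3=I  mem[L0]=90
8. P3: load  L0  bus=[BusRd,Flush]  L0: P0=I P1=S P2=I P3=S  mem[L0]=58
9. P1: load  L1  bus=[BusRd]  L1: P0=I P1=S P2=S P3=I  mem[L1]=30
10. P2: store L1 := 33  bus=[BusRdX]  L1: P0=I P1=I P2=M P3=I  mem[L1]=30
11. P3: load  L3  bus=[BusRd,Flush]  L3: P0=I P1=S P2=I P3=S  mem[L3]=58
12. P3: load  L2  bus=[BusRd,Flush]  L2: P0=S P1=I P2=I P3=S  mem[L2]=85
13. P0: store L2 := 89  bus=[BusRdX]  L2: P0=M P1=I P2=I P3=I  mem[L2]=85
14. P1: load  L2  bus=[BusRd,Flush]  L2: P0=S P1=S P2=I P3=I  mem[L2]=89
15. P1: store L2 := 81  bus=[BusRdX]  L2: P0=I P1=M P2=I P3=I  mem[L2]=89
16. P1: load  L3  bus=[-]  L3: P0=I P1=S P2=I P3=S  mem[L3]=58
17. P0: store L0 := 42  bus=[BusRdX]  L0: P0=M P1=I P2=I P3=I  mem[L0]=58
18. P0: store L0 := 72  bus=[-]  L0: P0=M P1=I P2=I P3=I  mem[L0]=58
19. P1: store L2 := 41  bus=[-]  L2: P0=I P1=M P2=I P3=I  mem[L2]=89
20. P1: store L2 := 53  bus=[-]  L2: P0=I P1=M P2=I P3=I  mem[L2]=89
21. P2: store L1 := 74  bus=[-]  L1: P0=I P1=I P2=M P3=I  mem[L1]=30
22. P0: store L1 := 9  bus=[BusRdX,Flush]  L1: P0=M P1=I P2=I P3=I  mem[L1]=74
23. P3: store L1 := 66  bus=[BusRdX,Flush]  L1: P0=I P1=I P2=I P3=M  mem[L1]=9
24. P1: store L0 := 91  bus=[BusRdX,Flush]  L0: P0=I P1=M P2=I P3=I  mem[L0]=72
25. P2: store L2 := 94  bus=[BusRdX,Flush]  L2: P0=I P1=I P2=M P3=I  mem[L2]=53
26. P1: load  L1  bus=[BusRd,Flush]  L1: P0=I P1=S P2=I P3=S  mem[L1]=66
27. P2: store L3 := 67  bus=[BusRdX]  L3: P0=I P1=I P2=M P3=I  mem[L3]=58
28. P0: load  L1  bus=[BusRd]  L1: P0=S P1=S P2=I P3=S  mem[L1]=66

state = M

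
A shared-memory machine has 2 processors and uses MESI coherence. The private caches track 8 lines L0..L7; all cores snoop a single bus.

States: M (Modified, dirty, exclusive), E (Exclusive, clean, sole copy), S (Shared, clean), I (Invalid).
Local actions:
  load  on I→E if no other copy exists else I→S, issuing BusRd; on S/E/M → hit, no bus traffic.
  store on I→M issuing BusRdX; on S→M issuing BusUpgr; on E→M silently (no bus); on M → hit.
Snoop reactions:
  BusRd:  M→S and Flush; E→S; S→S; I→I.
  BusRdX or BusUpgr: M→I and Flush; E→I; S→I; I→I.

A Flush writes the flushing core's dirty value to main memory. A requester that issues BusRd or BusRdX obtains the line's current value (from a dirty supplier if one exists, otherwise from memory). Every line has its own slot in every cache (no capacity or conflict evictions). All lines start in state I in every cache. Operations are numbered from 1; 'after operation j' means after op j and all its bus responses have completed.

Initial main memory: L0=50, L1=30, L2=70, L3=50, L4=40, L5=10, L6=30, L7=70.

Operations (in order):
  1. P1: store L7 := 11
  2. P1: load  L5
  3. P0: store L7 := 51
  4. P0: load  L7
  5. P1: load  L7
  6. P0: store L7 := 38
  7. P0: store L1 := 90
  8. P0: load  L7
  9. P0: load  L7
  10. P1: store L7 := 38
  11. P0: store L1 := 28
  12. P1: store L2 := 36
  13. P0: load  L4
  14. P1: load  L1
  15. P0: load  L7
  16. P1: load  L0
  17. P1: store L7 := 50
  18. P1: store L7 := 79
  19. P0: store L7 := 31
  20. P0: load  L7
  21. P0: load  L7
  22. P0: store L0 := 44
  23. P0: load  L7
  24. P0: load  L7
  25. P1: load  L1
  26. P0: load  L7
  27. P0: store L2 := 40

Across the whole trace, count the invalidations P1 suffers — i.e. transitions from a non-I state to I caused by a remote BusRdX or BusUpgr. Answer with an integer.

[1] P1: store L7 := 11 | P0:I, P1:M(11) | bus: BusRdX
[2] P1: load  L5 | P0:I, P1:E(10) | bus: BusRd
[3] P0: store L7 := 51 | P0:M(51), P1:I | bus: BusRdX,Flush
[4] P0: load  L7 | P0:M(51), P1:I | bus: none
[5] P1: load  L7 | P0:S(51), P1:S(51) | bus: BusRd,Flush
[6] P0: store L7 := 38 | P0:M(38), P1:I | bus: BusUpgr
[7] P0: store L1 := 90 | P0:M(90), P1:I | bus: BusRdX
[8] P0: load  L7 | P0:M(38), P1:I | bus: none
[9] P0: load  L7 | P0:M(38), P1:I | bus: none
[10] P1: store L7 := 38 | P0:I, P1:M(38) | bus: BusRdX,Flush
[11] P0: store L1 := 28 | P0:M(28), P1:I | bus: none
[12] P1: store L2 := 36 | P0:I, P1:M(36) | bus: BusRdX
[13] P0: load  L4 | P0:E(40), P1:I | bus: BusRd
[14] P1: load  L1 | P0:S(28), P1:S(28) | bus: BusRd,Flush
[15] P0: load  L7 | P0:S(38), P1:S(38) | bus: BusRd,Flush
[16] P1: load  L0 | P0:I, P1:E(50) | bus: BusRd
[17] P1: store L7 := 50 | P0:I, P1:M(50) | bus: BusUpgr
[18] P1: store L7 := 79 | P0:I, P1:M(79) | bus: none
[19] P0: store L7 := 31 | P0:M(31), P1:I | bus: BusRdX,Flush
[20] P0: load  L7 | P0:M(31), P1:I | bus: none
[21] P0: load  L7 | P0:M(31), P1:I | bus: none
[22] P0: store L0 := 44 | P0:M(44), P1:I | bus: BusRdX
[23] P0: load  L7 | P0:M(31), P1:I | bus: none
[24] P0: load  L7 | P0:M(31), P1:I | bus: none
[25] P1: load  L1 | P0:S(28), P1:S(28) | bus: none
[26] P0: load  L7 | P0:M(31), P1:I | bus: none
[27] P0: store L2 := 40 | P0:M(40), P1:I | bus: BusRdX,Flush

invalidations = 5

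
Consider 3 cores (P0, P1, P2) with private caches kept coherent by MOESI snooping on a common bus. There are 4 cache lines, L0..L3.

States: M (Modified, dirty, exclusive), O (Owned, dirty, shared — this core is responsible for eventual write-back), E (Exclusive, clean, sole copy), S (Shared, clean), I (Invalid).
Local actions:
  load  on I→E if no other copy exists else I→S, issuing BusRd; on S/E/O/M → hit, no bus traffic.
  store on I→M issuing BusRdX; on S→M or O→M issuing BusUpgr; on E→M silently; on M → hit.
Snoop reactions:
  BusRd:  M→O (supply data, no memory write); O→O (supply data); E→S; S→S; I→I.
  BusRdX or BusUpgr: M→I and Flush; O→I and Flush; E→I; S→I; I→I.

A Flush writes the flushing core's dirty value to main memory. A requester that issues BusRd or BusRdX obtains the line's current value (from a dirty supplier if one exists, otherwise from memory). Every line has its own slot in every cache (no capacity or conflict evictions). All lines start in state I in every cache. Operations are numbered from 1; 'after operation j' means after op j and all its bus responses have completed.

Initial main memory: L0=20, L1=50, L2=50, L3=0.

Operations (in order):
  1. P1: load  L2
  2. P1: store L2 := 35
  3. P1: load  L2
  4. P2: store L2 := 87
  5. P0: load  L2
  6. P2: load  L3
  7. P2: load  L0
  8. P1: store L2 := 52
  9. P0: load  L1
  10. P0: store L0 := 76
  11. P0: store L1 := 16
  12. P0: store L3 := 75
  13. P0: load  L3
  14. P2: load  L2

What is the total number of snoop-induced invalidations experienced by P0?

invalidations = 1

[1] P1: load  L2 | P0:I, P1:E(50), P2:I | bus: BusRd
[2] P1: store L2 := 35 | P0:I, P1:M(35), P2:I | bus: none
[3] P1: load  L2 | P0:I, P1:M(35), P2:I | bus: none
[4] P2: store L2 := 87 | P0:I, P1:I, P2:M(87) | bus: BusRdX,Flush
[5] P0: load  L2 | P0:S(87), P1:I, P2:O(87) | bus: BusRd
[6] P2: load  L3 | P0:I, P1:I, P2:E(0) | bus: BusRd
[7] P2: load  L0 | P0:I, P1:I, P2:E(20) | bus: BusRd
[8] P1: store L2 := 52 | P0:I, P1:M(52), P2:I | bus: BusRdX,Flush
[9] P0: load  L1 | P0:E(50), P1:I, P2:I | bus: BusRd
[10] P0: store L0 := 76 | P0:M(76), P1:I, P2:I | bus: BusRdX
[11] P0: store L1 := 16 | P0:M(16), P1:I, P2:I | bus: none
[12] P0: store L3 := 75 | P0:M(75), P1:I, P2:I | bus: BusRdX
[13] P0: load  L3 | P0:M(75), P1:I, P2:I | bus: none
[14] P2: load  L2 | P0:I, P1:O(52), P2:S(52) | bus: BusRd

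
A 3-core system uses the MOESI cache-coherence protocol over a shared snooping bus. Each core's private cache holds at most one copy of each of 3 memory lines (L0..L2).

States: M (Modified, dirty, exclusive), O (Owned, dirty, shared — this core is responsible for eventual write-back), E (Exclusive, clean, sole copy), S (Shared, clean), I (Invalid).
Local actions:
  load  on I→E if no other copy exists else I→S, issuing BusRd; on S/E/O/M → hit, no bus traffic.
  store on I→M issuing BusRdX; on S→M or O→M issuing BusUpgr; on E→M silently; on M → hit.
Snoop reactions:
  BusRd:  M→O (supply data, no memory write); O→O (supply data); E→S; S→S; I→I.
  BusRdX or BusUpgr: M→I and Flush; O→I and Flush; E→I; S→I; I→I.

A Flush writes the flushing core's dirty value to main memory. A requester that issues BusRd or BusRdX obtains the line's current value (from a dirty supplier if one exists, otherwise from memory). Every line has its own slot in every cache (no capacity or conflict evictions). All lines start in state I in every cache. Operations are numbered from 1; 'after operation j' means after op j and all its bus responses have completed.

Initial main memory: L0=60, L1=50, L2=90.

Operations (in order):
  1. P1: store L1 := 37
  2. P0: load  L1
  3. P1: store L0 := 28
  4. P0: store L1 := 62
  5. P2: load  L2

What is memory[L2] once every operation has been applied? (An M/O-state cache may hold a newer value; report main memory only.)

memory[L2] = 90

  op1 P1: store L1 := 37 → I/M/I on L1; bus BusRdX; mem=50
  op2 P0: load  L1 → S/O/I on L1; bus BusRd; mem=50
  op3 P1: store L0 := 28 → I/M/I on L0; bus BusRdX; mem=60
  op4 P0: store L1 := 62 → M/I/I on L1; bus BusUpgr Flush; mem=37
  op5 P2: load  L2 → I/I/E on L2; bus BusRd; mem=90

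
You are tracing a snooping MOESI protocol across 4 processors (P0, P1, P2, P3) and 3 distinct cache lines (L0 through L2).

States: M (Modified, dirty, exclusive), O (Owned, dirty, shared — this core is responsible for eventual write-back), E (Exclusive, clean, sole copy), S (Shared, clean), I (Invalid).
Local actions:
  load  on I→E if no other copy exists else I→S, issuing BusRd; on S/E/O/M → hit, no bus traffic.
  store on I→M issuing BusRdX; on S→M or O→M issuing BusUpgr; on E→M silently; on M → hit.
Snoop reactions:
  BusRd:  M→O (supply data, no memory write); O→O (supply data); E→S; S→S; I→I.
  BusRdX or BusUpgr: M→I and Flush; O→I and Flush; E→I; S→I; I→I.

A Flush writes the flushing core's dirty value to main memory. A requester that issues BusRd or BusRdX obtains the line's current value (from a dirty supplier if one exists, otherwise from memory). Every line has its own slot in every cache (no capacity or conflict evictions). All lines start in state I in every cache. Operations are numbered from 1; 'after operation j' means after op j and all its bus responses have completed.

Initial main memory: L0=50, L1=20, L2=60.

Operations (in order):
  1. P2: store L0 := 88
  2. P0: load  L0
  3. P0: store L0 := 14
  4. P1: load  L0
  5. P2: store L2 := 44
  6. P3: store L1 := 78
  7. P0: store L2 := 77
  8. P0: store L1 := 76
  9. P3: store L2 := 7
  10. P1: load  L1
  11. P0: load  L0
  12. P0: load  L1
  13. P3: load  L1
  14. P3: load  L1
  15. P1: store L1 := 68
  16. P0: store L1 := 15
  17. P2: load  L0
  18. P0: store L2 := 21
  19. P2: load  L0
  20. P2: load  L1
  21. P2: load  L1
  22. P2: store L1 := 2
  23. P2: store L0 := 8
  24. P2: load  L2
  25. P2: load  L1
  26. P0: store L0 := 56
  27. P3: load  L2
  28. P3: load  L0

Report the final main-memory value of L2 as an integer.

  op1 P2: store L0 := 88 → I/I/M/I on L0; bus BusRdX; mem=50
  op2 P0: load  L0 → S/I/O/I on L0; bus BusRd; mem=50
  op3 P0: store L0 := 14 → M/I/I/I on L0; bus BusUpgr Flush; mem=88
  op4 P1: load  L0 → O/S/I/I on L0; bus BusRd; mem=88
  op5 P2: store L2 := 44 → I/I/M/I on L2; bus BusRdX; mem=60
  op6 P3: store L1 := 78 → I/I/I/M on L1; bus BusRdX; mem=20
  op7 P0: store L2 := 77 → M/I/I/I on L2; bus BusRdX Flush; mem=44
  op8 P0: store L1 := 76 → M/I/I/I on L1; bus BusRdX Flush; mem=78
  op9 P3: store L2 := 7 → I/I/I/M on L2; bus BusRdX Flush; mem=77
  op10 P1: load  L1 → O/S/I/I on L1; bus BusRd; mem=78
  op11 P0: load  L0 → O/S/I/I on L0; bus (none); mem=88
  op12 P0: load  L1 → O/S/I/I on L1; bus (none); mem=78
  op13 P3: load  L1 → O/S/I/S on L1; bus BusRd; mem=78
  op14 P3: load  L1 → O/S/I/S on L1; bus (none); mem=78
  op15 P1: store L1 := 68 → I/M/I/I on L1; bus BusUpgr Flush; mem=76
  op16 P0: store L1 := 15 → M/I/I/I on L1; bus BusRdX Flush; mem=68
  op17 P2: load  L0 → O/S/S/I on L0; bus BusRd; mem=88
  op18 P0: store L2 := 21 → M/I/I/I on L2; bus BusRdX Flush; mem=7
  op19 P2: load  L0 → O/S/S/I on L0; bus (none); mem=88
  op20 P2: load  L1 → O/I/S/I on L1; bus BusRd; mem=68
  op21 P2: load  L1 → O/I/S/I on L1; bus (none); mem=68
  op22 P2: store L1 := 2 → I/I/M/I on L1; bus BusUpgr Flush; mem=15
  op23 P2: store L0 := 8 → I/I/M/I on L0; bus BusUpgr Flush; mem=14
  op24 P2: load  L2 → O/I/S/I on L2; bus BusRd; mem=7
  op25 P2: load  L1 → I/I/M/I on L1; bus (none); mem=15
  op26 P0: store L0 := 56 → M/I/I/I on L0; bus BusRdX Flush; mem=8
  op27 P3: load  L2 → O/I/S/S on L2; bus BusRd; mem=7
  op28 P3: load  L0 → O/I/I/S on L0; bus BusRd; mem=8

memory[L2] = 7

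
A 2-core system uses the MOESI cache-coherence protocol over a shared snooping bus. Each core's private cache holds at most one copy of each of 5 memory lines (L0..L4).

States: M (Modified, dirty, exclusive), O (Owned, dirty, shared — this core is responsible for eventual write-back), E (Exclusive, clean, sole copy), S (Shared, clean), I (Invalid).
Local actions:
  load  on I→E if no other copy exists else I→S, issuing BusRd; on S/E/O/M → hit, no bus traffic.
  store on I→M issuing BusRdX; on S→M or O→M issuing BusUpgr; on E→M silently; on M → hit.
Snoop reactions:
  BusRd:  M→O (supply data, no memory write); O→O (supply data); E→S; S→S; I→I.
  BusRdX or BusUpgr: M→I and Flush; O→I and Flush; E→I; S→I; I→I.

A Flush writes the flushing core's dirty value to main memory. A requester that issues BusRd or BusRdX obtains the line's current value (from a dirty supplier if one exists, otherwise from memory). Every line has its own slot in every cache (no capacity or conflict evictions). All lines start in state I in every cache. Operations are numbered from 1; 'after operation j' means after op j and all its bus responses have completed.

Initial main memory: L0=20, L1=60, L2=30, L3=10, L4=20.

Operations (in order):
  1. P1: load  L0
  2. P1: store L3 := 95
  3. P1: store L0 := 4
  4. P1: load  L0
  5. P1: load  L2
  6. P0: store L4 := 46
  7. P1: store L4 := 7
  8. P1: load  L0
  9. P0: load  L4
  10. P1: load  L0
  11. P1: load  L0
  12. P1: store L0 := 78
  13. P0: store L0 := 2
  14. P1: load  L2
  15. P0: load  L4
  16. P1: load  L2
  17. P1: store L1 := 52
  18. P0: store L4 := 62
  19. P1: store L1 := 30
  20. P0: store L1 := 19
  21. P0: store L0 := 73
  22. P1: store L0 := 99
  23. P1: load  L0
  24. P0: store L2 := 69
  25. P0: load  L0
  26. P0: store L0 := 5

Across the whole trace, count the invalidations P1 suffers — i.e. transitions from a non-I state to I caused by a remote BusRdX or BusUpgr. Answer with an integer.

1. P1: load  L0  bus=[BusRd]  L0: P0=I P1=E  mem[L0]=20
2. P1: store L3 := 95  bus=[BusRdX]  L3: P0=I P1=M  mem[L3]=10
3. P1: store L0 := 4  bus=[-]  L0: P0=I P1=M  mem[L0]=20
4. P1: load  L0  bus=[-]  L0: P0=I P1=M  mem[L0]=20
5. P1: load  L2  bus=[BusRd]  L2: P0=I P1=E  mem[L2]=30
6. P0: store L4 := 46  bus=[BusRdX]  L4: P0=M P1=I  mem[L4]=20
7. P1: store L4 := 7  bus=[BusRdX,Flush]  L4: P0=I P1=M  mem[L4]=46
8. P1: load  L0  bus=[-]  L0: P0=I P1=M  mem[L0]=20
9. P0: load  L4  bus=[BusRd]  L4: P0=S P1=O  mem[L4]=46
10. P1: load  L0  bus=[-]  L0: P0=I P1=M  mem[L0]=20
11. P1: load  L0  bus=[-]  L0: P0=I P1=M  mem[L0]=20
12. P1: store L0 := 78  bus=[-]  L0: P0=I P1=M  mem[L0]=20
13. P0: store L0 := 2  bus=[BusRdX,Flush]  L0: P0=M P1=I  mem[L0]=78
14. P1: load  L2  bus=[-]  L2: P0=I P1=E  mem[L2]=30
15. P0: load  L4  bus=[-]  L4: P0=S P1=O  mem[L4]=46
16. P1: load  L2  bus=[-]  L2: P0=I P1=E  mem[L2]=30
17. P1: store L1 := 52  bus=[BusRdX]  L1: P0=I P1=M  mem[L1]=60
18. P0: store L4 := 62  bus=[BusUpgr,Flush]  L4: P0=M P1=I  mem[L4]=7
19. P1: store L1 := 30  bus=[-]  L1: P0=I P1=M  mem[L1]=60
20. P0: store L1 := 19  bus=[BusRdX,Flush]  L1: P0=M P1=I  mem[L1]=30
21. P0: store L0 := 73  bus=[-]  L0: P0=M P1=I  mem[L0]=78
22. P1: store L0 := 99  bus=[BusRdX,Flush]  L0: P0=I P1=M  mem[L0]=73
23. P1: load  L0  bus=[-]  L0: P0=I P1=M  mem[L0]=73
24. P0: store L2 := 69  bus=[BusRdX]  L2: P0=M P1=I  mem[L2]=30
25. P0: load  L0  bus=[BusRd]  L0: P0=S P1=O  mem[L0]=73
26. P0: store L0 := 5  bus=[BusUpgr,Flush]  L0: P0=M P1=I  mem[L0]=99

invalidations = 5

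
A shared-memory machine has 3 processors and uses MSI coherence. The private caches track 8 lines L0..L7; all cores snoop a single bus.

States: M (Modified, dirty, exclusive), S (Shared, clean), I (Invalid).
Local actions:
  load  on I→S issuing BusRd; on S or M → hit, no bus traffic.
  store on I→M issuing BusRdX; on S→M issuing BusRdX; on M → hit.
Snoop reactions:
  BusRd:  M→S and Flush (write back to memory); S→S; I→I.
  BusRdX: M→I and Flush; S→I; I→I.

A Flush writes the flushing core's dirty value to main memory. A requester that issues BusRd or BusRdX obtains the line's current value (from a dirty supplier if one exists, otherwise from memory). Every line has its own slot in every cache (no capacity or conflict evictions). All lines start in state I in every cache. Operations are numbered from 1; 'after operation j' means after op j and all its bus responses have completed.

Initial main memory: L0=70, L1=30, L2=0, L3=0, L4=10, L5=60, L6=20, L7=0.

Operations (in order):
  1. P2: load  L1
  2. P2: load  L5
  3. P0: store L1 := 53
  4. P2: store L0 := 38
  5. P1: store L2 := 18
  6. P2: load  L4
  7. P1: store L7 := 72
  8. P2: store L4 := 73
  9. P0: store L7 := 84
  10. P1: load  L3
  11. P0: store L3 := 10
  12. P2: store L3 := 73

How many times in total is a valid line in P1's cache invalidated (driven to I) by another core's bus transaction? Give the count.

invalidations = 2

  op1 P2: load  L1 → I/I/S on L1; bus BusRd; mem=30
  op2 P2: load  L5 → I/I/S on L5; bus BusRd; mem=60
  op3 P0: store L1 := 53 → M/I/I on L1; bus BusRdX; mem=30
  op4 P2: store L0 := 38 → I/I/M on L0; bus BusRdX; mem=70
  op5 P1: store L2 := 18 → I/M/I on L2; bus BusRdX; mem=0
  op6 P2: load  L4 → I/I/S on L4; bus BusRd; mem=10
  op7 P1: store L7 := 72 → I/M/I on L7; bus BusRdX; mem=0
  op8 P2: store L4 := 73 → I/I/M on L4; bus BusRdX; mem=10
  op9 P0: store L7 := 84 → M/I/I on L7; bus BusRdX Flush; mem=72
  op10 P1: load  L3 → I/S/I on L3; bus BusRd; mem=0
  op11 P0: store L3 := 10 → M/I/I on L3; bus BusRdX; mem=0
  op12 P2: store L3 := 73 → I/I/M on L3; bus BusRdX Flush; mem=10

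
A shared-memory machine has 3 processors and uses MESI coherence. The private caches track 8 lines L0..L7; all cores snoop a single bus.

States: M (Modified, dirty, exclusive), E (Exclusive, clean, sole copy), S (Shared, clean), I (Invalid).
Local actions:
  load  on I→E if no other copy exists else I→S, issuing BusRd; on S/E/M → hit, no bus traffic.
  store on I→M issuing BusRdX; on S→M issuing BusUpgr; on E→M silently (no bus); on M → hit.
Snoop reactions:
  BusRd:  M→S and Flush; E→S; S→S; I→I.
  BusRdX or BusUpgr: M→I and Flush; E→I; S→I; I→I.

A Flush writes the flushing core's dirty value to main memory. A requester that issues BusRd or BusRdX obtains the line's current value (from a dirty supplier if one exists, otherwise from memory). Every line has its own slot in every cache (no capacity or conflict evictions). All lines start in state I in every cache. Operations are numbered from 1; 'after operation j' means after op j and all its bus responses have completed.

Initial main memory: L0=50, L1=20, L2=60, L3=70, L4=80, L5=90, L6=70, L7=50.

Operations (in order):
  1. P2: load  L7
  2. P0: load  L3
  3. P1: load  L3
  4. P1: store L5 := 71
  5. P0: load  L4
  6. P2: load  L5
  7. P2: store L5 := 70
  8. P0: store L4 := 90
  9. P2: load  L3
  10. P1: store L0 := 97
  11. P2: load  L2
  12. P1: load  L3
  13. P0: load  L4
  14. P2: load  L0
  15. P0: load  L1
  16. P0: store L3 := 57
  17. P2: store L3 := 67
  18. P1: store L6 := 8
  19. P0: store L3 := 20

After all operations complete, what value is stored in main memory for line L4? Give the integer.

step 1: P2: load  L7  ⟶  IIE  (L7)  txn=BusRd  M[L7]=50
step 2: P0: load  L3  ⟶  EII  (L3)  txn=BusRd  M[L3]=70
step 3: P1: load  L3  ⟶  SSI  (L3)  txn=BusRd  M[L3]=70
step 4: P1: store L5 := 71  ⟶  IMI  (L5)  txn=BusRdX  M[L5]=90
step 5: P0: load  L4  ⟶  EII  (L4)  txn=BusRd  M[L4]=80
step 6: P2: load  L5  ⟶  ISS  (L5)  txn=BusRd+Flush  M[L5]=71
step 7: P2: store L5 := 70  ⟶  IIM  (L5)  txn=BusUpgr  M[L5]=71
step 8: P0: store L4 := 90  ⟶  MII  (L4)  txn=∅  M[L4]=80
step 9: P2: load  L3  ⟶  SSS  (L3)  txn=BusRd  M[L3]=70
step 10: P1: store L0 := 97  ⟶  IMI  (L0)  txn=BusRdX  M[L0]=50
step 11: P2: load  L2  ⟶  IIE  (L2)  txn=BusRd  M[L2]=60
step 12: P1: load  L3  ⟶  SSS  (L3)  txn=∅  M[L3]=70
step 13: P0: load  L4  ⟶  MII  (L4)  txn=∅  M[L4]=80
step 14: P2: load  L0  ⟶  ISS  (L0)  txn=BusRd+Flush  M[L0]=97
step 15: P0: load  L1  ⟶  EII  (L1)  txn=BusRd  M[L1]=20
step 16: P0: store L3 := 57  ⟶  MII  (L3)  txn=BusUpgr  M[L3]=70
step 17: P2: store L3 := 67  ⟶  IIM  (L3)  txn=BusRdX+Flush  M[L3]=57
step 18: P1: store L6 := 8  ⟶  IMI  (L6)  txn=BusRdX  M[L6]=70
step 19: P0: store L3 := 20  ⟶  MII  (L3)  txn=BusRdX+Flush  M[L3]=67

memory[L4] = 80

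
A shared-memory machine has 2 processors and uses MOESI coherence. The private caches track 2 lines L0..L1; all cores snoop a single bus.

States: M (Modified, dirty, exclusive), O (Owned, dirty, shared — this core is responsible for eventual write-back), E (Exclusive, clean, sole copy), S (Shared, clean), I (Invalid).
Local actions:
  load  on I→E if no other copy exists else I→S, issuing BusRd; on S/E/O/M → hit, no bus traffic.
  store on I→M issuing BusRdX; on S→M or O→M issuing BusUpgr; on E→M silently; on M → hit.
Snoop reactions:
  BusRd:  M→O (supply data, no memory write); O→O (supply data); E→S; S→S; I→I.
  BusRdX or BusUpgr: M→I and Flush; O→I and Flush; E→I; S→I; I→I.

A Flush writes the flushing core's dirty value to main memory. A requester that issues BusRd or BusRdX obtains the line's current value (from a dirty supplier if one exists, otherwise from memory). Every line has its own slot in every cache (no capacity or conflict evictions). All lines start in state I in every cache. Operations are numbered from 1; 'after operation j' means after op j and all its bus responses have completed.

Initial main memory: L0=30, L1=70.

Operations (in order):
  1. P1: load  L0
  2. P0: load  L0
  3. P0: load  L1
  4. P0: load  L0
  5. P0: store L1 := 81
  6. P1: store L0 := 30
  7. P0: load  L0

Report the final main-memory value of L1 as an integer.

step 1: P1: load  L0  ⟶  IE  (L0)  txn=BusRd  M[L0]=30
step 2: P0: load  L0  ⟶  SS  (L0)  txn=BusRd  M[L0]=30
step 3: P0: load  L1  ⟶  EI  (L1)  txn=BusRd  M[L1]=70
step 4: P0: load  L0  ⟶  SS  (L0)  txn=∅  M[L0]=30
step 5: P0: store L1 := 81  ⟶  MI  (L1)  txn=∅  M[L1]=70
step 6: P1: store L0 := 30  ⟶  IM  (L0)  txn=BusUpgr  M[L0]=30
step 7: P0: load  L0  ⟶  SO  (L0)  txn=BusRd  M[L0]=30

memory[L1] = 70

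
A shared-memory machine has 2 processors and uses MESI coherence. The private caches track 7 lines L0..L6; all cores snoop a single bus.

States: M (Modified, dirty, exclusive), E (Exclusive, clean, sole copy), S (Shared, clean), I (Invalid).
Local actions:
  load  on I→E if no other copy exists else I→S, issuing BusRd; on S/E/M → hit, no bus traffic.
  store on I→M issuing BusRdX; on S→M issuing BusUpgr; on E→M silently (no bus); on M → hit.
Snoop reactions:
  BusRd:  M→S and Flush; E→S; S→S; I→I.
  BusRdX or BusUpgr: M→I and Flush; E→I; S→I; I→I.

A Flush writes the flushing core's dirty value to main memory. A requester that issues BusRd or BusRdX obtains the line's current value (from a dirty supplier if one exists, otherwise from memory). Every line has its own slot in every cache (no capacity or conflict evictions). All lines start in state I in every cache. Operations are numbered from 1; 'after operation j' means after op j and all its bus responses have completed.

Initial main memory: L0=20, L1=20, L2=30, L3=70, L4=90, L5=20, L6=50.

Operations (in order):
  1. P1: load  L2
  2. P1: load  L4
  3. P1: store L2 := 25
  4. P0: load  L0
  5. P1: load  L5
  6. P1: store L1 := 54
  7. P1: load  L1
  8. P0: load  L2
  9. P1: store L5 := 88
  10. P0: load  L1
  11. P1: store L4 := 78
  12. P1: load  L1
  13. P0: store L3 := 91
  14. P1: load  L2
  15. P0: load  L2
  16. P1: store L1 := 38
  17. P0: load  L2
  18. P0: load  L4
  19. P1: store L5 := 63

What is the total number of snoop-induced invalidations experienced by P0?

invalidations = 1

1. P1: load  L2  bus=[BusRd]  L2: P0=I P1=E  mem[L2]=30
2. P1: load  L4  bus=[BusRd]  L4: P0=I P1=E  mem[L4]=90
3. P1: store L2 := 25  bus=[-]  L2: P0=I P1=M  mem[L2]=30
4. P0: load  L0  bus=[BusRd]  L0: P0=E P1=I  mem[L0]=20
5. P1: load  L5  bus=[BusRd]  L5: P0=I P1=E  mem[L5]=20
6. P1: store L1 := 54  bus=[BusRdX]  L1: P0=I P1=M  mem[L1]=20
7. P1: load  L1  bus=[-]  L1: P0=I P1=M  mem[L1]=20
8. P0: load  L2  bus=[BusRd,Flush]  L2: P0=S P1=S  mem[L2]=25
9. P1: store L5 := 88  bus=[-]  L5: P0=I P1=M  mem[L5]=20
10. P0: load  L1  bus=[BusRd,Flush]  L1: P0=S P1=S  mem[L1]=54
11. P1: store L4 := 78  bus=[-]  L4: P0=I P1=M  mem[L4]=90
12. P1: load  L1  bus=[-]  L1: P0=S P1=S  mem[L1]=54
13. P0: store L3 := 91  bus=[BusRdX]  L3: P0=M P1=I  mem[L3]=70
14. P1: load  L2  bus=[-]  L2: P0=S P1=S  mem[L2]=25
15. P0: load  L2  bus=[-]  L2: P0=S P1=S  mem[L2]=25
16. P1: store L1 := 38  bus=[BusUpgr]  L1: P0=I P1=M  mem[L1]=54
17. P0: load  L2  bus=[-]  L2: P0=S P1=S  mem[L2]=25
18. P0: load  L4  bus=[BusRd,Flush]  L4: P0=S P1=S  mem[L4]=78
19. P1: store L5 := 63  bus=[-]  L5: P0=I P1=M  mem[L5]=20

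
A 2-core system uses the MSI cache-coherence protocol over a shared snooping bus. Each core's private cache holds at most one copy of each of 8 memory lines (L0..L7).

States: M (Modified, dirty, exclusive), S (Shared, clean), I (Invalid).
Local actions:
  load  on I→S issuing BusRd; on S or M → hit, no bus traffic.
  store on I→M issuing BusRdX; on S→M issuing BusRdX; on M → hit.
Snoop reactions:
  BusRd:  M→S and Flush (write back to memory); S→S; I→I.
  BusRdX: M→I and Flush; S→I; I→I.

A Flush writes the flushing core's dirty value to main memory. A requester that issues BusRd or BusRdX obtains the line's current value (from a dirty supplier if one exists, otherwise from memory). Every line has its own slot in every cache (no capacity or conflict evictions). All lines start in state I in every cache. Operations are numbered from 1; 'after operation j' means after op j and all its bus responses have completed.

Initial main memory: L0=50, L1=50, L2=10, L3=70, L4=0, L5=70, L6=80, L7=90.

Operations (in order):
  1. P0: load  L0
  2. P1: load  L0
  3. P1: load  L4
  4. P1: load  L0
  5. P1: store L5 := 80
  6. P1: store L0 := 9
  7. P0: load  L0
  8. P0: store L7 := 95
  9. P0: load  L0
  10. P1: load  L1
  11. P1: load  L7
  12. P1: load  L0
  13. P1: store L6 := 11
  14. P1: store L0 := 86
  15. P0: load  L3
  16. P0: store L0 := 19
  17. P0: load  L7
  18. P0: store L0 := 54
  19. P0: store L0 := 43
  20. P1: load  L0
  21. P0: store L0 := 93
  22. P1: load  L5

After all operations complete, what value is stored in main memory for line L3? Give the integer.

  op1 P0: load  L0 → S/I on L0; bus BusRd; mem=50
  op2 P1: load  L0 → S/S on L0; bus BusRd; mem=50
  op3 P1: load  L4 → I/S on L4; bus BusRd; mem=0
  op4 P1: load  L0 → S/S on L0; bus (none); mem=50
  op5 P1: store L5 := 80 → I/M on L5; bus BusRdX; mem=70
  op6 P1: store L0 := 9 → I/M on L0; bus BusRdX; mem=50
  op7 P0: load  L0 → S/S on L0; bus BusRd Flush; mem=9
  op8 P0: store L7 := 95 → M/I on L7; bus BusRdX; mem=90
  op9 P0: load  L0 → S/S on L0; bus (none); mem=9
  op10 P1: load  L1 → I/S on L1; bus BusRd; mem=50
  op11 P1: load  L7 → S/S on L7; bus BusRd Flush; mem=95
  op12 P1: load  L0 → S/S on L0; bus (none); mem=9
  op13 P1: store L6 := 11 → I/M on L6; bus BusRdX; mem=80
  op14 P1: store L0 := 86 → I/M on L0; bus BusRdX; mem=9
  op15 P0: load  L3 → S/I on L3; bus BusRd; mem=70
  op16 P0: store L0 := 19 → M/I on L0; bus BusRdX Flush; mem=86
  op17 P0: load  L7 → S/S on L7; bus (none); mem=95
  op18 P0: store L0 := 54 → M/I on L0; bus (none); mem=86
  op19 P0: store L0 := 43 → M/I on L0; bus (none); mem=86
  op20 P1: load  L0 → S/S on L0; bus BusRd Flush; mem=43
  op21 P0: store L0 := 93 → M/I on L0; bus BusRdX; mem=43
  op22 P1: load  L5 → I/M on L5; bus (none); mem=70

memory[L3] = 70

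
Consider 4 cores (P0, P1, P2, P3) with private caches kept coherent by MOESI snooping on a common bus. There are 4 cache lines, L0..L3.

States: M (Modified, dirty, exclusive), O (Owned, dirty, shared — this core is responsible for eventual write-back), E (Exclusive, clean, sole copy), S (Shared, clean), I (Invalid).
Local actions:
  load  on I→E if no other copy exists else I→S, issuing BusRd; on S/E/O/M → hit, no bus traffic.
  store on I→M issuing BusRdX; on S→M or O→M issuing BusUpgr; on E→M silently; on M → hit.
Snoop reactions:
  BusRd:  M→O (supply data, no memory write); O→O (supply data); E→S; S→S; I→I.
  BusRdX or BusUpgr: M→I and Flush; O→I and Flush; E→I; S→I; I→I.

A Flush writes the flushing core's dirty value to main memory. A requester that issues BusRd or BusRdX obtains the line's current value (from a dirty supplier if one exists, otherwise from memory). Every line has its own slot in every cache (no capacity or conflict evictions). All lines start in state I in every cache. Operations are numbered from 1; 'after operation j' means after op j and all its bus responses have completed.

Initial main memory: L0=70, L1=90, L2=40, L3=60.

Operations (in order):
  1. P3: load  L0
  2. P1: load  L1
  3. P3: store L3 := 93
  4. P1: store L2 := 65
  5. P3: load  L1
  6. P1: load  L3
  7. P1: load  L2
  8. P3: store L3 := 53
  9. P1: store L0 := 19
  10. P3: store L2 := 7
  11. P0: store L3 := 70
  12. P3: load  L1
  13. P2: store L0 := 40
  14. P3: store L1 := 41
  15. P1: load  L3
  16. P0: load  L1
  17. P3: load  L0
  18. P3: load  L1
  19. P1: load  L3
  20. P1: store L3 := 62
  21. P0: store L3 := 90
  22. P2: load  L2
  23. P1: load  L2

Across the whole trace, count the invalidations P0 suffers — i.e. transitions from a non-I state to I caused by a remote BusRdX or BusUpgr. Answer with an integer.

[1] P3: load  L0 | P0:I, P1:I, P2:I, P3:E(70) | bus: BusRd
[2] P1: load  L1 | P0:I, P1:E(90), P2:I, P3:I | bus: BusRd
[3] P3: store L3 := 93 | P0:I, P1:I, P2:I, P3:M(93) | bus: BusRdX
[4] P1: store L2 := 65 | P0:I, P1:M(65), P2:I, P3:I | bus: BusRdX
[5] P3: load  L1 | P0:I, P1:S(90), P2:I, P3:S(90) | bus: BusRd
[6] P1: load  L3 | P0:I, P1:S(93), P2:I, P3:O(93) | bus: BusRd
[7] P1: load  L2 | P0:I, P1:M(65), P2:I, P3:I | bus: none
[8] P3: store L3 := 53 | P0:I, P1:I, P2:I, P3:M(53) | bus: BusUpgr
[9] P1: store L0 := 19 | P0:I, P1:M(19), P2:I, P3:I | bus: BusRdX
[10] P3: store L2 := 7 | P0:I, P1:I, P2:I, P3:M(7) | bus: BusRdX,Flush
[11] P0: store L3 := 70 | P0:M(70), P1:I, P2:I, P3:I | bus: BusRdX,Flush
[12] P3: load  L1 | P0:I, P1:S(90), P2:I, P3:S(90) | bus: none
[13] P2: store L0 := 40 | P0:I, P1:I, P2:M(40), P3:I | bus: BusRdX,Flush
[14] P3: store L1 := 41 | P0:I, P1:I, P2:I, P3:M(41) | bus: BusUpgr
[15] P1: load  L3 | P0:O(70), P1:S(70), P2:I, P3:I | bus: BusRd
[16] P0: load  L1 | P0:S(41), P1:I, P2:I, P3:O(41) | bus: BusRd
[17] P3: load  L0 | P0:I, P1:I, P2:O(40), P3:S(40) | bus: BusRd
[18] P3: load  L1 | P0:S(41), P1:I, P2:I, P3:O(41) | bus: none
[19] P1: load  L3 | P0:O(70), P1:S(70), P2:I, P3:I | bus: none
[20] P1: store L3 := 62 | P0:I, P1:M(62), P2:I, P3:I | bus: BusUpgr,Flush
[21] P0: store L3 := 90 | P0:M(90), P1:I, P2:I, P3:I | bus: BusRdX,Flush
[22] P2: load  L2 | P0:I, P1:I, P2:S(7), P3:O(7) | bus: BusRd
[23] P1: load  L2 | P0:I, P1:S(7), P2:S(7), P3:O(7) | bus: BusRd

invalidations = 1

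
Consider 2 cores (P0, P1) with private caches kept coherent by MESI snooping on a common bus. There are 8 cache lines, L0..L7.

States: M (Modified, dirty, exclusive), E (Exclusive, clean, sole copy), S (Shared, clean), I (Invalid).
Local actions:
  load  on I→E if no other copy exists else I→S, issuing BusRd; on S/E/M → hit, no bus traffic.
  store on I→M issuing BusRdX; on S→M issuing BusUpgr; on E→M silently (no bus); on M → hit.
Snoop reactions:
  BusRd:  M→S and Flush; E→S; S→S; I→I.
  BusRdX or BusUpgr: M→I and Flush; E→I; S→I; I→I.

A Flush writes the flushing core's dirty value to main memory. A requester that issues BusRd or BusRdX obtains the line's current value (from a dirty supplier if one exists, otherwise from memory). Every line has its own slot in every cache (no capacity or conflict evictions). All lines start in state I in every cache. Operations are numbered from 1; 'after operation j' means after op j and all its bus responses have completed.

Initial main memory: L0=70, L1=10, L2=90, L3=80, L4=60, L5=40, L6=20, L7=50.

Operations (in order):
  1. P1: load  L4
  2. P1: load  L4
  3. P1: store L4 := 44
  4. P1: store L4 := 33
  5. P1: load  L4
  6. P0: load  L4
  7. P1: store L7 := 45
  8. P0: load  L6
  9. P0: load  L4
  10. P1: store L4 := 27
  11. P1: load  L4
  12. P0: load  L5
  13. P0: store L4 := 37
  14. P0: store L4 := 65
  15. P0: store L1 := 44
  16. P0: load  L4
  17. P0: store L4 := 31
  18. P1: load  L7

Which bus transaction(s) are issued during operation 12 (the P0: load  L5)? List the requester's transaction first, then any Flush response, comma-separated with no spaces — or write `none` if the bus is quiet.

bus = BusRd

step 1: P1: load  L4  ⟶  IE  (L4)  txn=BusRd  M[L4]=60
step 2: P1: load  L4  ⟶  IE  (L4)  txn=∅  M[L4]=60
step 3: P1: store L4 := 44  ⟶  IM  (L4)  txn=∅  M[L4]=60
step 4: P1: store L4 := 33  ⟶  IM  (L4)  txn=∅  M[L4]=60
step 5: P1: load  L4  ⟶  IM  (L4)  txn=∅  M[L4]=60
step 6: P0: load  L4  ⟶  SS  (L4)  txn=BusRd+Flush  M[L4]=33
step 7: P1: store L7 := 45  ⟶  IM  (L7)  txn=BusRdX  M[L7]=50
step 8: P0: load  L6  ⟶  EI  (L6)  txn=BusRd  M[L6]=20
step 9: P0: load  L4  ⟶  SS  (L4)  txn=∅  M[L4]=33
step 10: P1: store L4 := 27  ⟶  IM  (L4)  txn=BusUpgr  M[L4]=33
step 11: P1: load  L4  ⟶  IM  (L4)  txn=∅  M[L4]=33
step 12: P0: load  L5  ⟶  EI  (L5)  txn=BusRd  M[L5]=40
step 13: P0: store L4 := 37  ⟶  MI  (L4)  txn=BusRdX+Flush  M[L4]=27
step 14: P0: store L4 := 65  ⟶  MI  (L4)  txn=∅  M[L4]=27
step 15: P0: store L1 := 44  ⟶  MI  (L1)  txn=BusRdX  M[L1]=10
step 16: P0: load  L4  ⟶  MI  (L4)  txn=∅  M[L4]=27
step 17: P0: store L4 := 31  ⟶  MI  (L4)  txn=∅  M[L4]=27
step 18: P1: load  L7  ⟶  IM  (L7)  txn=∅  M[L7]=50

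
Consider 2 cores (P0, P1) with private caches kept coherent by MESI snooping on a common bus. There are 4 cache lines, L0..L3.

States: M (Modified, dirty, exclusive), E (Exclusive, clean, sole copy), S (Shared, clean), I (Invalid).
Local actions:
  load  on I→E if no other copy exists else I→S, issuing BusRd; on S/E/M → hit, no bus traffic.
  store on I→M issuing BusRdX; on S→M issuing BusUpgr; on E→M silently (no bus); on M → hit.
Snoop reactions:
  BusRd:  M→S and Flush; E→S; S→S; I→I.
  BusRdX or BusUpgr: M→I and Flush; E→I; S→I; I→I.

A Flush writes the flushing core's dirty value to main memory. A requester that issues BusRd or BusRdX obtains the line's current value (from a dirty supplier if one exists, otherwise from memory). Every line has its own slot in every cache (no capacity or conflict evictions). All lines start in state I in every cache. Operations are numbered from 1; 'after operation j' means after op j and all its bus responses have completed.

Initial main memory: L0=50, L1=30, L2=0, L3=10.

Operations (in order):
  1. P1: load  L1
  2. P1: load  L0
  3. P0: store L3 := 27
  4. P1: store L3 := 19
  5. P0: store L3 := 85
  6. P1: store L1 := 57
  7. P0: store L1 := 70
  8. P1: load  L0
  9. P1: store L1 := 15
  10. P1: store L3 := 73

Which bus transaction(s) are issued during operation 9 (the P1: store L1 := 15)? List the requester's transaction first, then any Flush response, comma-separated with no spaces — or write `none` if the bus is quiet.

step 1: P1: load  L1  ⟶  IE  (L1)  txn=BusRd  M[L1]=30
step 2: P1: load  L0  ⟶  IE  (L0)  txn=BusRd  M[L0]=50
step 3: P0: store L3 := 27  ⟶  MI  (L3)  txn=BusRdX  M[L3]=10
step 4: P1: store L3 := 19  ⟶  IM  (L3)  txn=BusRdX+Flush  M[L3]=27
step 5: P0: store L3 := 85  ⟶  MI  (L3)  txn=BusRdX+Flush  M[L3]=19
step 6: P1: store L1 := 57  ⟶  IM  (L1)  txn=∅  M[L1]=30
step 7: P0: store L1 := 70  ⟶  MI  (L1)  txn=BusRdX+Flush  M[L1]=57
step 8: P1: load  L0  ⟶  IE  (L0)  txn=∅  M[L0]=50
step 9: P1: store L1 := 15  ⟶  IM  (L1)  txn=BusRdX+Flush  M[L1]=70
step 10: P1: store L3 := 73  ⟶  IM  (L3)  txn=BusRdX+Flush  M[L3]=85

bus = BusRdX,Flush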